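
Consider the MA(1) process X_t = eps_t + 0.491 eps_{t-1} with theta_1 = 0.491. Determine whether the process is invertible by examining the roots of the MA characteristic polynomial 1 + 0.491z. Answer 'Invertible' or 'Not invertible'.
\text{Invertible}

The MA(q) characteristic polynomial is P(z) = 1 + 0.491z.
Invertibility requires all roots to lie outside the unit circle, i.e. |z| > 1 for every root.
This is linear in z: 1 + (0.491) z = 0  =>  z = -1/(0.491) = -2.03666,  |z| = 2.03666.
Moduli of all roots: 2.0367.
All moduli strictly greater than 1? Yes.
Verdict: Invertible.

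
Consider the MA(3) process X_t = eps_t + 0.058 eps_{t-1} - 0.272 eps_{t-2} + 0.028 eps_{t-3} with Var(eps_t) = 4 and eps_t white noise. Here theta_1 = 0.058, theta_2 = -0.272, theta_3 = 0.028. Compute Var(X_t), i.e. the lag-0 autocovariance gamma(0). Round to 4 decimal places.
\gamma(0) = 4.3125

For an MA(q) process X_t = eps_t + sum_i theta_i eps_{t-i} with
Var(eps_t) = sigma^2, the variance is
  gamma(0) = sigma^2 * (1 + sum_i theta_i^2).
  sum_i theta_i^2 = (0.058)^2 + (-0.272)^2 + (0.028)^2 = 0.003364 + 0.073984 + 0.000784 = 0.078132.
  gamma(0) = 4 * (1 + 0.078132) = 4 * 1.078132 = 4.312528, which rounds to 4.3125.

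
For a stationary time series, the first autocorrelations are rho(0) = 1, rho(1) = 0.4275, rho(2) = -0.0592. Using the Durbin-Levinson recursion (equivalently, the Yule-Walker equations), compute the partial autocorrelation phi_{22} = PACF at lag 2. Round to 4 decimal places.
\phi_{22} = -0.2961

The PACF at lag k is phi_{kk}, the last component of the solution
to the Yule-Walker system G_k phi = r_k where
  (G_k)_{ij} = rho(|i - j|), (r_k)_i = rho(i), i,j = 1..k.
Equivalently, Durbin-Levinson gives phi_{kk} iteratively:
  phi_{11} = rho(1)
  phi_{kk} = [rho(k) - sum_{j=1..k-1} phi_{k-1,j} rho(k-j)]
            / [1 - sum_{j=1..k-1} phi_{k-1,j} rho(j)],
  phi_{k,j} = phi_{k-1,j} - phi_{kk} phi_{k-1,k-j},  j = 1..k-1.
Step k = 1:
  phi_11 = rho(1) = 0.4275.
Step k = 2:
  phi_22 = [rho(2) - phi_11 rho(1)] / [1 - phi_11 rho(1)] = [-0.0592 - (0.4275)(0.4275)] / [1 - (0.4275)(0.4275)]
         = -0.24195625 / 0.81724375 = -0.2961.
Therefore phi_{22} = -0.2961.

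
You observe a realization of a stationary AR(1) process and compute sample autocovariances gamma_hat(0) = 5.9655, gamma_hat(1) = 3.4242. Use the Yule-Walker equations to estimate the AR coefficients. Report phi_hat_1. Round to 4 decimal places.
\hat\phi_{1} = 0.5740

The Yule-Walker equations for an AR(p) process read, in matrix form,
  Gamma_p phi = r_p,   with   (Gamma_p)_{ij} = gamma(|i - j|),
                       (r_p)_i = gamma(i),   i,j = 1..p.
Substitute the sample gammas (Toeplitz matrix and right-hand side of size 1):
  Gamma_p = [[5.9655]]
  r_p     = [3.4242]
With p = 1 this is the single equation gamma(0) phi_1 = gamma(1):
  phi_hat_1 = gamma(1) / gamma(0) = 3.4242 / 5.9655 = 0.5740.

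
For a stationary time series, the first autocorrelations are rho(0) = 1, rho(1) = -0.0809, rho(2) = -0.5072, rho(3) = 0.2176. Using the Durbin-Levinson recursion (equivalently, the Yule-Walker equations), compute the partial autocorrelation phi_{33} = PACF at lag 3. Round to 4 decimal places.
\phi_{33} = 0.1560

The PACF at lag k is phi_{kk}, the last component of the solution
to the Yule-Walker system G_k phi = r_k where
  (G_k)_{ij} = rho(|i - j|), (r_k)_i = rho(i), i,j = 1..k.
Equivalently, Durbin-Levinson gives phi_{kk} iteratively:
  phi_{11} = rho(1)
  phi_{kk} = [rho(k) - sum_{j=1..k-1} phi_{k-1,j} rho(k-j)]
            / [1 - sum_{j=1..k-1} phi_{k-1,j} rho(j)],
  phi_{k,j} = phi_{k-1,j} - phi_{kk} phi_{k-1,k-j},  j = 1..k-1.
Step k = 1:
  phi_11 = rho(1) = -0.0809.
Step k = 2:
  phi_22 = [rho(2) - phi_11 rho(1)] / [1 - phi_11 rho(1)] = [-0.5072 - (-0.0809)(-0.0809)] / [1 - (-0.0809)(-0.0809)]
         = -0.51374481 / 0.99345519 = -0.517129.
  Update: phi_21 = phi_11 - phi_22 phi_11 = -0.0809 - (-0.517129)(-0.0809) = -0.122736.
Step k = 3:
  phi_33 = [rho(3) - phi_21 rho(2) - phi_22 rho(1)] / [1 - phi_21 rho(1) - phi_22 rho(2)]
    numerator   = 0.2176 - (-0.122736)(-0.5072) - (-0.517129)(-0.0809) = 0.11351266
    denominator = 1 - (-0.122736)(-0.0809) - (-0.517129)(-0.5072) = 0.72778268
  phi_33 = 0.11351266 / 0.72778268 = 0.156.
Therefore phi_{33} = 0.1560.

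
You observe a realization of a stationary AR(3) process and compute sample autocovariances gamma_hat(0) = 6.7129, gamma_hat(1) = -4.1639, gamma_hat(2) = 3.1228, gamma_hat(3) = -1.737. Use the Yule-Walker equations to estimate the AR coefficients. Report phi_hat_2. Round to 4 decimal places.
\hat\phi_{2} = 0.1960

The Yule-Walker equations for an AR(p) process read, in matrix form,
  Gamma_p phi = r_p,   with   (Gamma_p)_{ij} = gamma(|i - j|),
                       (r_p)_i = gamma(i),   i,j = 1..p.
Substitute the sample gammas (Toeplitz matrix and right-hand side of size 3):
  Gamma_p = [[6.7129, -4.1639, 3.1228], [-4.1639, 6.7129, -4.1639], [3.1228, -4.1639, 6.7129]]
  r_p     = [-4.1639, 3.1228, -1.737]
Written out (R1..R3):
  (R1) 6.7129 phi_1 - 4.1639 phi_2 + 3.1228 phi_3 = -4.1639
  (R2) -4.1639 phi_1 + 6.7129 phi_2 - 4.1639 phi_3 = 3.1228
  (R3) 3.1228 phi_1 - 4.1639 phi_2 + 6.7129 phi_3 = -1.737
Gaussian elimination:
  R2 <- R2 - (-4.1639/6.7129) R1 = R2 - (-0.620283) R1:  4.130102 phi_2 - 2.226879 phi_3 = 0.540002
  R3 <- R3 - (3.1228/6.7129) R1 = R3 - (0.465194) R1:  -2.226879 phi_2 + 5.260193 phi_3 = 0.200021
  R3 <- R3 - (-2.226879/4.130102) R2 = R3 - (-0.539183) R2:  4.059498 phi_3 = 0.491181
Back-substitution:
  phi_hat_3 = 0.491181 / 4.059498 = 0.120995
  phi_hat_2 = (0.540002 - (-2.226879)(0.120995)) / 4.130102 = 0.195987
  phi_hat_1 = (-4.1639 - (-4.1639)(0.195987) - (3.1228)(0.120995)) / 6.7129 = -0.555002
So phi_hat = [-0.5550, 0.1960, 0.1210].
Therefore phi_hat_2 = 0.1960.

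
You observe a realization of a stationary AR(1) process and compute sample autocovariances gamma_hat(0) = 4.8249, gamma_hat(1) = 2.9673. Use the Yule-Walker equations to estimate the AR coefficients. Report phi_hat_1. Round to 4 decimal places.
\hat\phi_{1} = 0.6150

The Yule-Walker equations for an AR(p) process read, in matrix form,
  Gamma_p phi = r_p,   with   (Gamma_p)_{ij} = gamma(|i - j|),
                       (r_p)_i = gamma(i),   i,j = 1..p.
Substitute the sample gammas (Toeplitz matrix and right-hand side of size 1):
  Gamma_p = [[4.8249]]
  r_p     = [2.9673]
With p = 1 this is the single equation gamma(0) phi_1 = gamma(1):
  phi_hat_1 = gamma(1) / gamma(0) = 2.9673 / 4.8249 = 0.6150.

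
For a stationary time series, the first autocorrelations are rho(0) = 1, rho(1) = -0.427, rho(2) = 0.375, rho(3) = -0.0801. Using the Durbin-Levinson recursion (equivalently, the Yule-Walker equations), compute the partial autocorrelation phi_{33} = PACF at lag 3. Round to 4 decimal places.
\phi_{33} = 0.1851

The PACF at lag k is phi_{kk}, the last component of the solution
to the Yule-Walker system G_k phi = r_k where
  (G_k)_{ij} = rho(|i - j|), (r_k)_i = rho(i), i,j = 1..k.
Equivalently, Durbin-Levinson gives phi_{kk} iteratively:
  phi_{11} = rho(1)
  phi_{kk} = [rho(k) - sum_{j=1..k-1} phi_{k-1,j} rho(k-j)]
            / [1 - sum_{j=1..k-1} phi_{k-1,j} rho(j)],
  phi_{k,j} = phi_{k-1,j} - phi_{kk} phi_{k-1,k-j},  j = 1..k-1.
Step k = 1:
  phi_11 = rho(1) = -0.427.
Step k = 2:
  phi_22 = [rho(2) - phi_11 rho(1)] / [1 - phi_11 rho(1)] = [0.375 - (-0.427)(-0.427)] / [1 - (-0.427)(-0.427)]
         = 0.192671 / 0.817671 = 0.235634.
  Update: phi_21 = phi_11 - phi_22 phi_11 = -0.427 - (0.235634)(-0.427) = -0.326384.
Step k = 3:
  phi_33 = [rho(3) - phi_21 rho(2) - phi_22 rho(1)] / [1 - phi_21 rho(1) - phi_22 rho(2)]
    numerator   = -0.0801 - (-0.326384)(0.375) - (0.235634)(-0.427) = 0.14290979
    denominator = 1 - (-0.326384)(-0.427) - (0.235634)(0.375) = 0.77227118
  phi_33 = 0.14290979 / 0.77227118 = 0.1851.
Therefore phi_{33} = 0.1851.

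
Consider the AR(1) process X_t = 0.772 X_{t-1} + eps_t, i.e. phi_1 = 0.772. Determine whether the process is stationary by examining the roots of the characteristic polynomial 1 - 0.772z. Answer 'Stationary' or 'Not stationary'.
\text{Stationary}

The AR(p) characteristic polynomial is P(z) = 1 - 0.772z.
Stationarity requires all roots to lie outside the unit circle, i.e. |z| > 1 for every root.
This is linear in z: 1 + (-0.772) z = 0  =>  z = -1/(-0.772) = 1.295337,  |z| = 1.295337.
Moduli of all roots: 1.2953.
All moduli strictly greater than 1? Yes.
Verdict: Stationary.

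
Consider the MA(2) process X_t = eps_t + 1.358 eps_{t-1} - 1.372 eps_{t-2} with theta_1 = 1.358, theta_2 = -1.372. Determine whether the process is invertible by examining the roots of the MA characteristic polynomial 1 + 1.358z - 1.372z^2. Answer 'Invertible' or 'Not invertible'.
\text{Not invertible}

The MA(q) characteristic polynomial is P(z) = 1 + 1.358z - 1.372z^2.
Invertibility requires all roots to lie outside the unit circle, i.e. |z| > 1 for every root.
Set 1 + (1.358) z + (-1.372) z^2 = 0, i.e. a z^2 + b z + c = 0 with a = -1.372, b = 1.358, c = 1.
Discriminant D = b^2 - 4ac = (1.358)^2 - 4*(-1.372)*1 = 1.844164 - (-5.488) = 7.332164.
D >= 0, so the roots are real: z = (-b +/- sqrt(D)) / (2a) = (-1.358 +/- 2.707797) / (-2.744).
  z_1 = (-1.358 + 2.707797) / (-2.744) = -0.4919,   |z_1| = 0.4919.
  z_2 = (-1.358 - 2.707797) / (-2.744) = 1.4817,   |z_2| = 1.4817.
Moduli of all roots: 0.4919, 1.4817.
All moduli strictly greater than 1? No.
Verdict: Not invertible.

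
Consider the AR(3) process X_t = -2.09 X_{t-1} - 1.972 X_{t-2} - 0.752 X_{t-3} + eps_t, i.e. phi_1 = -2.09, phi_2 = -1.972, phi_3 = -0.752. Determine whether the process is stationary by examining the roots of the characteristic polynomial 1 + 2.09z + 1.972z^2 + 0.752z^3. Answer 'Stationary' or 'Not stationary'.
\text{Stationary}

The AR(p) characteristic polynomial is P(z) = 1 + 2.09z + 1.972z^2 + 0.752z^3.
Stationarity requires all roots to lie outside the unit circle, i.e. |z| > 1 for every root.
Degree 3: look for a simple real root z0 first, then factor out (1 - z/z0) and solve the remaining quadratic.
Testing z0 = -1.25: P(-1.25) = 1 + (2.09)(-1.25) + (1.972)(-1.25)^2 + (0.752)(-1.25)^3
  = 1 + (-2.6125) + (3.08125) + (-1.46875) = 0.  So z_0 = -1.25 is a root, |z_0| = 1.25.
Divide out the factor (1 + 0.8 z) = (1 - z/z0) (since 1/z0 = -0.8):
  P(z) = (1 + 0.8 z)(1 + (1.29) z + (0.94) z^2)
  [check: z-coef 1.29 - (-0.8) = 2.09; z^2-coef 0.94 - (-0.8)(1.29) = 1.972; z^3-coef -(-0.8)(0.94) = 0.752.]
Remaining roots from the quadratic factor 1 + (1.29) z + (0.94) z^2:
  Set 1 + (1.29) z + (0.94) z^2 = 0, i.e. a z^2 + b z + c = 0 with a = 0.94, b = 1.29, c = 1.
  Discriminant D = b^2 - 4ac = (1.29)^2 - 4*(0.94)*1 = 1.6641 - (3.76) = -2.0959.
  D < 0, so the roots are the complex-conjugate pair z = (-b +/- i sqrt(-D)) / (2a) = -0.6862 +/- 0.7701i.
  For a conjugate pair |z|^2 = z * conj(z) = (product of roots) = c/a = 1/(0.94) = 1.06383, so |z| = sqrt(1.06383) = 1.0314 for both roots.
Moduli of all roots: 1.2500, 1.0314, 1.0314.
All moduli strictly greater than 1? Yes.
Verdict: Stationary.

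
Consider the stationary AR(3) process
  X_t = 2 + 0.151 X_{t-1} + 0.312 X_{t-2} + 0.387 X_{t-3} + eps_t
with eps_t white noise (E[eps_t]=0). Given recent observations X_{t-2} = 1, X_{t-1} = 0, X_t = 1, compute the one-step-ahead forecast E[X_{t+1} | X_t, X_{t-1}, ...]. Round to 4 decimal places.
E[X_{t+1} \mid \mathcal F_t] = 2.5380

For an AR(p) model X_t = c + sum_i phi_i X_{t-i} + eps_t, the
one-step-ahead conditional mean is
  E[X_{t+1} | X_t, ...] = c + sum_i phi_i X_{t+1-i}.
Substitute known values:
  E[X_{t+1} | ...] = 2 + (0.151) * (1) + (0.312) * (0) + (0.387) * (1)
                   = 2.5380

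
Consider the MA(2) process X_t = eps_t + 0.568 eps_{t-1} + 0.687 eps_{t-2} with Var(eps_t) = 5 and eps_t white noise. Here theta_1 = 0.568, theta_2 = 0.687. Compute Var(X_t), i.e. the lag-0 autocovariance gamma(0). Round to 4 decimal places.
\gamma(0) = 8.9730

For an MA(q) process X_t = eps_t + sum_i theta_i eps_{t-i} with
Var(eps_t) = sigma^2, the variance is
  gamma(0) = sigma^2 * (1 + sum_i theta_i^2).
  sum_i theta_i^2 = (0.568)^2 + (0.687)^2 = 0.322624 + 0.471969 = 0.794593.
  gamma(0) = 5 * (1 + 0.794593) = 5 * 1.794593 = 8.972965, which rounds to 8.9730.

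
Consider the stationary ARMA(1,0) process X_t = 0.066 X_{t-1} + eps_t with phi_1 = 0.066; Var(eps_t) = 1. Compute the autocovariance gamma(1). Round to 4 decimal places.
\gamma(1) = 0.0663

Multiply the model equation by X_{t-k} and take expectations. With theta_0 = psi_0 = 1 and psi_j the MA(infinity) weights, this gives
  gamma(k) - sum_i phi_i gamma(k-i) = c_k,
  c_k = sigma^2 * sum_{j=k..q} theta_j psi_{j-k}   (c_k = 0 for k > q),
using gamma(-m) = gamma(m).
Pure AR (q = 0): c_0 = sigma^2 = 1, c_k = 0 for k >= 1.
Equations for k = 0 and k = 1 (AR order 1):
  gamma(0) = phi_1 gamma(1) + c_0
  gamma(1) = phi_1 gamma(0) + c_1
Substituting the second into the first: gamma(0) (1 - phi_1^2) = c_0 + phi_1 c_1, so
  gamma(0) = c_0 / (1 - phi_1^2) = 1 / (1 - (0.066)^2) = 1 / 0.995644 = 1.004375.
  gamma(1) = phi_1 gamma(0) = (0.066)(1.004375) = 0.066289.
Therefore gamma(1) = 0.0663 (to 4 decimal places).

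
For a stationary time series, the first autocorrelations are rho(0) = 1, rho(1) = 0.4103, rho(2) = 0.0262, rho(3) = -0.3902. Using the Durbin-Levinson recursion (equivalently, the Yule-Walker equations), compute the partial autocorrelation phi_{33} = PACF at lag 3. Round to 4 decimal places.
\phi_{33} = -0.4120

The PACF at lag k is phi_{kk}, the last component of the solution
to the Yule-Walker system G_k phi = r_k where
  (G_k)_{ij} = rho(|i - j|), (r_k)_i = rho(i), i,j = 1..k.
Equivalently, Durbin-Levinson gives phi_{kk} iteratively:
  phi_{11} = rho(1)
  phi_{kk} = [rho(k) - sum_{j=1..k-1} phi_{k-1,j} rho(k-j)]
            / [1 - sum_{j=1..k-1} phi_{k-1,j} rho(j)],
  phi_{k,j} = phi_{k-1,j} - phi_{kk} phi_{k-1,k-j},  j = 1..k-1.
Step k = 1:
  phi_11 = rho(1) = 0.4103.
Step k = 2:
  phi_22 = [rho(2) - phi_11 rho(1)] / [1 - phi_11 rho(1)] = [0.0262 - (0.4103)(0.4103)] / [1 - (0.4103)(0.4103)]
         = -0.14214609 / 0.83165391 = -0.17092.
  Update: phi_21 = phi_11 - phi_22 phi_11 = 0.4103 - (-0.17092)(0.4103) = 0.480428.
Step k = 3:
  phi_33 = [rho(3) - phi_21 rho(2) - phi_22 rho(1)] / [1 - phi_21 rho(1) - phi_22 rho(2)]
    numerator   = -0.3902 - (0.480428)(0.0262) - (-0.17092)(0.4103) = -0.33265884
    denominator = 1 - (0.480428)(0.4103) - (-0.17092)(0.0262) = 0.80735833
  phi_33 = -0.33265884 / 0.80735833 = -0.412.
Therefore phi_{33} = -0.4120.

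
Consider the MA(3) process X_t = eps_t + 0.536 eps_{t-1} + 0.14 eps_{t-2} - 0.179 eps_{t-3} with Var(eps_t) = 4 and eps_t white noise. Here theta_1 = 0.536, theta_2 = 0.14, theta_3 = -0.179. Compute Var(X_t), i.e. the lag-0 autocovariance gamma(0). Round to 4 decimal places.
\gamma(0) = 5.3557

For an MA(q) process X_t = eps_t + sum_i theta_i eps_{t-i} with
Var(eps_t) = sigma^2, the variance is
  gamma(0) = sigma^2 * (1 + sum_i theta_i^2).
  sum_i theta_i^2 = (0.536)^2 + (0.14)^2 + (-0.179)^2 = 0.287296 + 0.0196 + 0.032041 = 0.338937.
  gamma(0) = 4 * (1 + 0.338937) = 4 * 1.338937 = 5.355748, which rounds to 5.3557.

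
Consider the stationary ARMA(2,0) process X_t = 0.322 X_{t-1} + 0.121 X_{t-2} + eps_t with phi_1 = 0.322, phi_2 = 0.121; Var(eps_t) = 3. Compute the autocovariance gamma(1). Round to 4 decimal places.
\gamma(1) = 1.2882

Multiply the model equation by X_{t-k} and take expectations. With theta_0 = psi_0 = 1 and psi_j the MA(infinity) weights, this gives
  gamma(k) - sum_i phi_i gamma(k-i) = c_k,
  c_k = sigma^2 * sum_{j=k..q} theta_j psi_{j-k}   (c_k = 0 for k > q),
using gamma(-m) = gamma(m).
Pure AR (q = 0): c_0 = sigma^2 = 3, c_k = 0 for k >= 1.
Equations for k = 0, 1, 2 (AR order 2, c_2 = 0):
  (E0) gamma(0) = phi_1 gamma(1) + phi_2 gamma(2) + c_0
  (E1) gamma(1) = phi_1 gamma(0) + phi_2 gamma(1) + c_1
  (E2) gamma(2) = phi_1 gamma(1) + phi_2 gamma(0)
From (E1): gamma(1) = A gamma(0) + B with
  A = phi_1 / (1 - phi_2) = 0.322 / 0.879 = 0.366325,   B = c_1 / (1 - phi_2) = 0 / 0.879 = 0.
Insert (E2) into (E0): gamma(0) (1 - phi_2^2) = phi_1 (1 + phi_2) gamma(1) + c_0.
  phi_1 (1 + phi_2) = (0.322)(1.121) = 0.360962,   1 - phi_2^2 = 0.985359.
Replace gamma(1) by A gamma(0) + B and collect gamma(0):
  gamma(0) [0.985359 - (0.360962)(0.366325)] = c_0 = 3
  gamma(0) * 0.853129 = 3
  gamma(0) = 3 / 0.853129 = 3.516465.
  gamma(1) = A gamma(0) = (0.366325)(3.516465) = 1.28817.
Therefore gamma(1) = 1.2882 (to 4 decimal places).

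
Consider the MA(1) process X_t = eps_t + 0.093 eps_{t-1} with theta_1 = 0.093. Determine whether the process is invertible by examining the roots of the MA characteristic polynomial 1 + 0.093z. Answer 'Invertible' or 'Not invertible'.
\text{Invertible}

The MA(q) characteristic polynomial is P(z) = 1 + 0.093z.
Invertibility requires all roots to lie outside the unit circle, i.e. |z| > 1 for every root.
This is linear in z: 1 + (0.093) z = 0  =>  z = -1/(0.093) = -10.752688,  |z| = 10.752688.
Moduli of all roots: 10.7527.
All moduli strictly greater than 1? Yes.
Verdict: Invertible.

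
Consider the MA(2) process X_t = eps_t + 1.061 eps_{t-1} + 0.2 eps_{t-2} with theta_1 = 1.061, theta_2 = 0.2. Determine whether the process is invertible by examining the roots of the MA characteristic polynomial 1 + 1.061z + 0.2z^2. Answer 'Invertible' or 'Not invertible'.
\text{Invertible}

The MA(q) characteristic polynomial is P(z) = 1 + 1.061z + 0.2z^2.
Invertibility requires all roots to lie outside the unit circle, i.e. |z| > 1 for every root.
Set 1 + (1.061) z + (0.2) z^2 = 0, i.e. a z^2 + b z + c = 0 with a = 0.2, b = 1.061, c = 1.
Discriminant D = b^2 - 4ac = (1.061)^2 - 4*(0.2)*1 = 1.125721 - (0.8) = 0.325721.
D >= 0, so the roots are real: z = (-b +/- sqrt(D)) / (2a) = (-1.061 +/- 0.57072) / (0.4).
  z_1 = (-1.061 + 0.57072) / (0.4) = -1.2257,   |z_1| = 1.2257.
  z_2 = (-1.061 - 0.57072) / (0.4) = -4.0793,   |z_2| = 4.0793.
Moduli of all roots: 1.2257, 4.0793.
All moduli strictly greater than 1? Yes.
Verdict: Invertible.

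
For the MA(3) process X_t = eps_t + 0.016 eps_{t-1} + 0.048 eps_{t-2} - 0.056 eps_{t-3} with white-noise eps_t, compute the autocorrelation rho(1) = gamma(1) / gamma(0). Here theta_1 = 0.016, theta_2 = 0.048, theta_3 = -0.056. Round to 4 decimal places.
\rho(1) = 0.0140

For an MA(q) process with theta_0 = 1, the autocovariance is
  gamma(k) = sigma^2 * sum_{i=0..q-k} theta_i * theta_{i+k},
and rho(k) = gamma(k) / gamma(0). Sigma^2 cancels.
  numerator   = (1)*(0.016) + (0.016)*(0.048) + (0.048)*(-0.056) = 0.01408.
  denominator = (1)^2 + (0.016)^2 + (0.048)^2 + (-0.056)^2 = 1.005696.
  rho(1) = 0.01408 / 1.005696 = 0.0140.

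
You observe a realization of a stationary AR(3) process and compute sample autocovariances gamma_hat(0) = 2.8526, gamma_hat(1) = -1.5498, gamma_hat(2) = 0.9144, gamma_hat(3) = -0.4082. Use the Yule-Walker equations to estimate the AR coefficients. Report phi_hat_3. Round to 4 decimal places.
\hat\phi_{3} = 0.0630

The Yule-Walker equations for an AR(p) process read, in matrix form,
  Gamma_p phi = r_p,   with   (Gamma_p)_{ij} = gamma(|i - j|),
                       (r_p)_i = gamma(i),   i,j = 1..p.
Substitute the sample gammas (Toeplitz matrix and right-hand side of size 3):
  Gamma_p = [[2.8526, -1.5498, 0.9144], [-1.5498, 2.8526, -1.5498], [0.9144, -1.5498, 2.8526]]
  r_p     = [-1.5498, 0.9144, -0.4082]
Written out (R1..R3):
  (R1) 2.8526 phi_1 - 1.5498 phi_2 + 0.9144 phi_3 = -1.5498
  (R2) -1.5498 phi_1 + 2.8526 phi_2 - 1.5498 phi_3 = 0.9144
  (R3) 0.9144 phi_1 - 1.5498 phi_2 + 2.8526 phi_3 = -0.4082
Gaussian elimination:
  R2 <- R2 - (-1.5498/2.8526) R1 = R2 - (-0.543294) R1:  2.010603 phi_2 - 1.053012 phi_3 = 0.072403
  R3 <- R3 - (0.9144/2.8526) R1 = R3 - (0.32055) R1:  -1.053012 phi_2 + 2.559489 phi_3 = 0.088588
  R3 <- R3 - (-1.053012/2.010603) R2 = R3 - (-0.523729) R2:  2.007996 phi_3 = 0.126508
Back-substitution:
  phi_hat_3 = 0.126508 / 2.007996 = 0.063002
  phi_hat_2 = (0.072403 - (-1.053012)(0.063002)) / 2.010603 = 0.069007
  phi_hat_1 = (-1.5498 - (-1.5498)(0.069007) - (0.9144)(0.063002)) / 2.8526 = -0.525998
So phi_hat = [-0.5260, 0.0690, 0.0630].
Therefore phi_hat_3 = 0.0630.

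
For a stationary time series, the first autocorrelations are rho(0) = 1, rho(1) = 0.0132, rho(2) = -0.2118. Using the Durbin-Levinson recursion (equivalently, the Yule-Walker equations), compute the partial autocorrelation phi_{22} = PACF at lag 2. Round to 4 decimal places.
\phi_{22} = -0.2120

The PACF at lag k is phi_{kk}, the last component of the solution
to the Yule-Walker system G_k phi = r_k where
  (G_k)_{ij} = rho(|i - j|), (r_k)_i = rho(i), i,j = 1..k.
Equivalently, Durbin-Levinson gives phi_{kk} iteratively:
  phi_{11} = rho(1)
  phi_{kk} = [rho(k) - sum_{j=1..k-1} phi_{k-1,j} rho(k-j)]
            / [1 - sum_{j=1..k-1} phi_{k-1,j} rho(j)],
  phi_{k,j} = phi_{k-1,j} - phi_{kk} phi_{k-1,k-j},  j = 1..k-1.
Step k = 1:
  phi_11 = rho(1) = 0.0132.
Step k = 2:
  phi_22 = [rho(2) - phi_11 rho(1)] / [1 - phi_11 rho(1)] = [-0.2118 - (0.0132)(0.0132)] / [1 - (0.0132)(0.0132)]
         = -0.21197424 / 0.99982576 = -0.212.
Therefore phi_{22} = -0.2120.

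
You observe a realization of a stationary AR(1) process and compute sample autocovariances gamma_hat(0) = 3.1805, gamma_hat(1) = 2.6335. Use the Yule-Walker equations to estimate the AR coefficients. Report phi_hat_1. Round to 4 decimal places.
\hat\phi_{1} = 0.8280

The Yule-Walker equations for an AR(p) process read, in matrix form,
  Gamma_p phi = r_p,   with   (Gamma_p)_{ij} = gamma(|i - j|),
                       (r_p)_i = gamma(i),   i,j = 1..p.
Substitute the sample gammas (Toeplitz matrix and right-hand side of size 1):
  Gamma_p = [[3.1805]]
  r_p     = [2.6335]
With p = 1 this is the single equation gamma(0) phi_1 = gamma(1):
  phi_hat_1 = gamma(1) / gamma(0) = 2.6335 / 3.1805 = 0.8280.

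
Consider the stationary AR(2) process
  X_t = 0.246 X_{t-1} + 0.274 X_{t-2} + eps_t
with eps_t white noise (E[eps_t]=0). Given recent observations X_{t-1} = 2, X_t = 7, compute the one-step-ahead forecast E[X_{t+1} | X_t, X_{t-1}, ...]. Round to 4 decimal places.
E[X_{t+1} \mid \mathcal F_t] = 2.2700

For an AR(p) model X_t = c + sum_i phi_i X_{t-i} + eps_t, the
one-step-ahead conditional mean is
  E[X_{t+1} | X_t, ...] = c + sum_i phi_i X_{t+1-i}.
Substitute known values:
  E[X_{t+1} | ...] = (0.246) * (7) + (0.274) * (2)
                   = 2.2700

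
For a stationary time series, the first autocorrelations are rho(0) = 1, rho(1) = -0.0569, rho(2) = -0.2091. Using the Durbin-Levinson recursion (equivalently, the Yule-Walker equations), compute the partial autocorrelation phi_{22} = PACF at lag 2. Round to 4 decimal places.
\phi_{22} = -0.2130

The PACF at lag k is phi_{kk}, the last component of the solution
to the Yule-Walker system G_k phi = r_k where
  (G_k)_{ij} = rho(|i - j|), (r_k)_i = rho(i), i,j = 1..k.
Equivalently, Durbin-Levinson gives phi_{kk} iteratively:
  phi_{11} = rho(1)
  phi_{kk} = [rho(k) - sum_{j=1..k-1} phi_{k-1,j} rho(k-j)]
            / [1 - sum_{j=1..k-1} phi_{k-1,j} rho(j)],
  phi_{k,j} = phi_{k-1,j} - phi_{kk} phi_{k-1,k-j},  j = 1..k-1.
Step k = 1:
  phi_11 = rho(1) = -0.0569.
Step k = 2:
  phi_22 = [rho(2) - phi_11 rho(1)] / [1 - phi_11 rho(1)] = [-0.2091 - (-0.0569)(-0.0569)] / [1 - (-0.0569)(-0.0569)]
         = -0.21233761 / 0.99676239 = -0.213.
Therefore phi_{22} = -0.2130.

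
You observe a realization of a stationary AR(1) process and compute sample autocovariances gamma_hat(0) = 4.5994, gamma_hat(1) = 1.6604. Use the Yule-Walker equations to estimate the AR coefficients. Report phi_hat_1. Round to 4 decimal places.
\hat\phi_{1} = 0.3610

The Yule-Walker equations for an AR(p) process read, in matrix form,
  Gamma_p phi = r_p,   with   (Gamma_p)_{ij} = gamma(|i - j|),
                       (r_p)_i = gamma(i),   i,j = 1..p.
Substitute the sample gammas (Toeplitz matrix and right-hand side of size 1):
  Gamma_p = [[4.5994]]
  r_p     = [1.6604]
With p = 1 this is the single equation gamma(0) phi_1 = gamma(1):
  phi_hat_1 = gamma(1) / gamma(0) = 1.6604 / 4.5994 = 0.3610.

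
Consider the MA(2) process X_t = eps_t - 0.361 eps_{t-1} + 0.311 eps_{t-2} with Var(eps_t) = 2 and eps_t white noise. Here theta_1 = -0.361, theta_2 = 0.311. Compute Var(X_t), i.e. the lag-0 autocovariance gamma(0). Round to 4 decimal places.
\gamma(0) = 2.4541

For an MA(q) process X_t = eps_t + sum_i theta_i eps_{t-i} with
Var(eps_t) = sigma^2, the variance is
  gamma(0) = sigma^2 * (1 + sum_i theta_i^2).
  sum_i theta_i^2 = (-0.361)^2 + (0.311)^2 = 0.130321 + 0.096721 = 0.227042.
  gamma(0) = 2 * (1 + 0.227042) = 2 * 1.227042 = 2.454084, which rounds to 2.4541.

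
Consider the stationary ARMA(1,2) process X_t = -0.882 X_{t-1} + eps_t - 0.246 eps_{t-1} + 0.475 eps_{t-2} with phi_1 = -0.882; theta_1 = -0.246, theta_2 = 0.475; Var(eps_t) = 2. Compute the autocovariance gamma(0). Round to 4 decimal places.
\gamma(0) = 24.0029

Multiply the model equation by X_{t-k} and take expectations. With theta_0 = psi_0 = 1 and psi_j the MA(infinity) weights, this gives
  gamma(k) - sum_i phi_i gamma(k-i) = c_k,
  c_k = sigma^2 * sum_{j=k..q} theta_j psi_{j-k}   (c_k = 0 for k > q),
using gamma(-m) = gamma(m).
psi-weights needed (psi_j = theta_j + sum_i phi_i psi_{j-i}):
  psi_1 = theta_1 + phi_1 = -0.246 + (-0.882) = -1.128
  psi_2 = theta_2 + phi_1 psi_1 = 0.475 + (-0.882)(-1.128) = 1.469896
Right-hand sides:
  c_0 = sigma^2 (1 + theta_1 psi_1 + theta_2 psi_2) = 2 * (1 + (-0.246)(-1.128) + (0.475)(1.469896)) = 2 * 1.975689 = 3.951377
  c_1 = sigma^2 (theta_1 + theta_2 psi_1) = 2 * (-0.246 + (0.475)(-1.128)) = -1.5636
  c_2 = sigma^2 theta_2 = 2 * (0.475) = 0.95
Equations for k = 0 and k = 1 (AR order 1):
  gamma(0) = phi_1 gamma(1) + c_0
  gamma(1) = phi_1 gamma(0) + c_1
Substituting the second into the first: gamma(0) (1 - phi_1^2) = c_0 + phi_1 c_1, so
  gamma(0) = (c_0 + phi_1 c_1) / (1 - phi_1^2) = (3.951377 + (-0.882)(-1.5636)) / (1 - (-0.882)^2) = 5.330472 / 0.222076 = 24.00292.
Therefore gamma(0) = 24.0029 (to 4 decimal places).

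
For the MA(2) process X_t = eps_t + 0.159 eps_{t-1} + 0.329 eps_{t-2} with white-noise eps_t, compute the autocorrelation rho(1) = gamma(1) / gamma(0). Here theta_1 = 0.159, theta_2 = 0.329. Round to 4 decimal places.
\rho(1) = 0.1864

For an MA(q) process with theta_0 = 1, the autocovariance is
  gamma(k) = sigma^2 * sum_{i=0..q-k} theta_i * theta_{i+k},
and rho(k) = gamma(k) / gamma(0). Sigma^2 cancels.
  numerator   = (1)*(0.159) + (0.159)*(0.329) = 0.211311.
  denominator = (1)^2 + (0.159)^2 + (0.329)^2 = 1.133522.
  rho(1) = 0.211311 / 1.133522 = 0.1864.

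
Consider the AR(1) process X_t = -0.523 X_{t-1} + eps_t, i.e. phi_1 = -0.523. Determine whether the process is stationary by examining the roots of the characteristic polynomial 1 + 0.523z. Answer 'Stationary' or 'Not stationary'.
\text{Stationary}

The AR(p) characteristic polynomial is P(z) = 1 + 0.523z.
Stationarity requires all roots to lie outside the unit circle, i.e. |z| > 1 for every root.
This is linear in z: 1 + (0.523) z = 0  =>  z = -1/(0.523) = -1.912046,  |z| = 1.912046.
Moduli of all roots: 1.9120.
All moduli strictly greater than 1? Yes.
Verdict: Stationary.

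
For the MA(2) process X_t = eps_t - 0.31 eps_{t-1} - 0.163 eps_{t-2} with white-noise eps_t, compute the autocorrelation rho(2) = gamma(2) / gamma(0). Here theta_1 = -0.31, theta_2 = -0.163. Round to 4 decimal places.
\rho(2) = -0.1452

For an MA(q) process with theta_0 = 1, the autocovariance is
  gamma(k) = sigma^2 * sum_{i=0..q-k} theta_i * theta_{i+k},
and rho(k) = gamma(k) / gamma(0). Sigma^2 cancels.
  numerator   = (1)*(-0.163) = -0.163.
  denominator = (1)^2 + (-0.31)^2 + (-0.163)^2 = 1.122669.
  rho(2) = -0.163 / 1.122669 = -0.1452.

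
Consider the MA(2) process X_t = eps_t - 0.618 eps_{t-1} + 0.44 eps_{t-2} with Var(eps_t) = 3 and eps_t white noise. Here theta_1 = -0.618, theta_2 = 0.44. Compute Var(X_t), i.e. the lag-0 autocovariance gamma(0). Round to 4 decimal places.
\gamma(0) = 4.7266

For an MA(q) process X_t = eps_t + sum_i theta_i eps_{t-i} with
Var(eps_t) = sigma^2, the variance is
  gamma(0) = sigma^2 * (1 + sum_i theta_i^2).
  sum_i theta_i^2 = (-0.618)^2 + (0.44)^2 = 0.381924 + 0.1936 = 0.575524.
  gamma(0) = 3 * (1 + 0.575524) = 3 * 1.575524 = 4.726572, which rounds to 4.7266.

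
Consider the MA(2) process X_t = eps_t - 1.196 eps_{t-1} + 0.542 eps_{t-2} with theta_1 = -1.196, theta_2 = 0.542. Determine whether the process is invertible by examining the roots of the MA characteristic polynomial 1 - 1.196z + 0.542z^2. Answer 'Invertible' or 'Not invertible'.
\text{Invertible}

The MA(q) characteristic polynomial is P(z) = 1 - 1.196z + 0.542z^2.
Invertibility requires all roots to lie outside the unit circle, i.e. |z| > 1 for every root.
Set 1 + (-1.196) z + (0.542) z^2 = 0, i.e. a z^2 + b z + c = 0 with a = 0.542, b = -1.196, c = 1.
Discriminant D = b^2 - 4ac = (-1.196)^2 - 4*(0.542)*1 = 1.430416 - (2.168) = -0.737584.
D < 0, so the roots are the complex-conjugate pair z = (-b +/- i sqrt(-D)) / (2a) = 1.1033 +/- 0.7923i.
For a conjugate pair |z|^2 = z * conj(z) = (product of roots) = c/a = 1/(0.542) = 1.845018, so |z| = sqrt(1.845018) = 1.3583 for both roots.
Moduli of all roots: 1.3583, 1.3583.
All moduli strictly greater than 1? Yes.
Verdict: Invertible.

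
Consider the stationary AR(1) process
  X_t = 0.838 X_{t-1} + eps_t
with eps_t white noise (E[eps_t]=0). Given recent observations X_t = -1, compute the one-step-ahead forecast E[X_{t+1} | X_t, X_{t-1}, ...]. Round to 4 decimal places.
E[X_{t+1} \mid \mathcal F_t] = -0.8380

For an AR(p) model X_t = c + sum_i phi_i X_{t-i} + eps_t, the
one-step-ahead conditional mean is
  E[X_{t+1} | X_t, ...] = c + sum_i phi_i X_{t+1-i}.
Substitute known values:
  E[X_{t+1} | ...] = (0.838) * (-1)
                   = -0.8380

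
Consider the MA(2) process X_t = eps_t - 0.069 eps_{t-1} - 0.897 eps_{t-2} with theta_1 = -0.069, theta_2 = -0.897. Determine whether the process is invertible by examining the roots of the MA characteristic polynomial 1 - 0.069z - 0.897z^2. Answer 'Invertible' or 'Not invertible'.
\text{Invertible}

The MA(q) characteristic polynomial is P(z) = 1 - 0.069z - 0.897z^2.
Invertibility requires all roots to lie outside the unit circle, i.e. |z| > 1 for every root.
Set 1 + (-0.069) z + (-0.897) z^2 = 0, i.e. a z^2 + b z + c = 0 with a = -0.897, b = -0.069, c = 1.
Discriminant D = b^2 - 4ac = (-0.069)^2 - 4*(-0.897)*1 = 0.004761 - (-3.588) = 3.592761.
D >= 0, so the roots are real: z = (-b +/- sqrt(D)) / (2a) = (0.069 +/- 1.895458) / (-1.794).
  z_1 = (0.069 + 1.895458) / (-1.794) = -1.095,   |z_1| = 1.095.
  z_2 = (0.069 - 1.895458) / (-1.794) = 1.0181,   |z_2| = 1.0181.
Moduli of all roots: 1.0950, 1.0181.
All moduli strictly greater than 1? Yes.
Verdict: Invertible.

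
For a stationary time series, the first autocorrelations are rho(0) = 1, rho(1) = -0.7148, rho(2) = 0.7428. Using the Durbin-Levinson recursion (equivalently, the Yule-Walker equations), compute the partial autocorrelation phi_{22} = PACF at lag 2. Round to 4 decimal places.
\phi_{22} = 0.4741

The PACF at lag k is phi_{kk}, the last component of the solution
to the Yule-Walker system G_k phi = r_k where
  (G_k)_{ij} = rho(|i - j|), (r_k)_i = rho(i), i,j = 1..k.
Equivalently, Durbin-Levinson gives phi_{kk} iteratively:
  phi_{11} = rho(1)
  phi_{kk} = [rho(k) - sum_{j=1..k-1} phi_{k-1,j} rho(k-j)]
            / [1 - sum_{j=1..k-1} phi_{k-1,j} rho(j)],
  phi_{k,j} = phi_{k-1,j} - phi_{kk} phi_{k-1,k-j},  j = 1..k-1.
Step k = 1:
  phi_11 = rho(1) = -0.7148.
Step k = 2:
  phi_22 = [rho(2) - phi_11 rho(1)] / [1 - phi_11 rho(1)] = [0.7428 - (-0.7148)(-0.7148)] / [1 - (-0.7148)(-0.7148)]
         = 0.23186096 / 0.48906096 = 0.4741.
Therefore phi_{22} = 0.4741.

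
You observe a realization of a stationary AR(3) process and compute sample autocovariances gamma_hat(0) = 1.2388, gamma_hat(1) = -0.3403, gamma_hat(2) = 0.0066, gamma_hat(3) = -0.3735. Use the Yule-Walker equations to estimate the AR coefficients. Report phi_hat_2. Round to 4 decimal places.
\hat\phi_{2} = -0.1790

The Yule-Walker equations for an AR(p) process read, in matrix form,
  Gamma_p phi = r_p,   with   (Gamma_p)_{ij} = gamma(|i - j|),
                       (r_p)_i = gamma(i),   i,j = 1..p.
Substitute the sample gammas (Toeplitz matrix and right-hand side of size 3):
  Gamma_p = [[1.2388, -0.3403, 0.0066], [-0.3403, 1.2388, -0.3403], [0.0066, -0.3403, 1.2388]]
  r_p     = [-0.3403, 0.0066, -0.3735]
Written out (R1..R3):
  (R1) 1.2388 phi_1 - 0.3403 phi_2 + 0.0066 phi_3 = -0.3403
  (R2) -0.3403 phi_1 + 1.2388 phi_2 - 0.3403 phi_3 = 0.0066
  (R3) 0.0066 phi_1 - 0.3403 phi_2 + 1.2388 phi_3 = -0.3735
Gaussian elimination:
  R2 <- R2 - (-0.3403/1.2388) R1 = R2 - (-0.274701) R1:  1.145319 phi_2 - 0.338487 phi_3 = -0.086881
  R3 <- R3 - (0.0066/1.2388) R1 = R3 - (0.005328) R1:  -0.338487 phi_2 + 1.238765 phi_3 = -0.371687
  R3 <- R3 - (-0.338487/1.145319) R2 = R3 - (-0.295539) R2:  1.138729 phi_3 = -0.397364
Back-substitution:
  phi_hat_3 = -0.397364 / 1.138729 = -0.348954
  phi_hat_2 = (-0.086881 - (-0.338487)(-0.348954)) / 1.145319 = -0.178987
  phi_hat_1 = (-0.3403 - (-0.3403)(-0.178987) - (0.0066)(-0.348954)) / 1.2388 = -0.32201
So phi_hat = [-0.3220, -0.1790, -0.3490].
Therefore phi_hat_2 = -0.1790.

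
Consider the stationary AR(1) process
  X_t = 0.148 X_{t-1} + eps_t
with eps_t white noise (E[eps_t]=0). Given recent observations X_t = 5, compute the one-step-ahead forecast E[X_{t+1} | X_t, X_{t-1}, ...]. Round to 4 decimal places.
E[X_{t+1} \mid \mathcal F_t] = 0.7400

For an AR(p) model X_t = c + sum_i phi_i X_{t-i} + eps_t, the
one-step-ahead conditional mean is
  E[X_{t+1} | X_t, ...] = c + sum_i phi_i X_{t+1-i}.
Substitute known values:
  E[X_{t+1} | ...] = (0.148) * (5)
                   = 0.7400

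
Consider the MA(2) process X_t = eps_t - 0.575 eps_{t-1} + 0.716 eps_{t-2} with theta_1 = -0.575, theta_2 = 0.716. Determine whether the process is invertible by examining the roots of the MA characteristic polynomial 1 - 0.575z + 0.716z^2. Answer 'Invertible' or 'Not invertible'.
\text{Invertible}

The MA(q) characteristic polynomial is P(z) = 1 - 0.575z + 0.716z^2.
Invertibility requires all roots to lie outside the unit circle, i.e. |z| > 1 for every root.
Set 1 + (-0.575) z + (0.716) z^2 = 0, i.e. a z^2 + b z + c = 0 with a = 0.716, b = -0.575, c = 1.
Discriminant D = b^2 - 4ac = (-0.575)^2 - 4*(0.716)*1 = 0.330625 - (2.864) = -2.533375.
D < 0, so the roots are the complex-conjugate pair z = (-b +/- i sqrt(-D)) / (2a) = 0.4015 +/- 1.1115i.
For a conjugate pair |z|^2 = z * conj(z) = (product of roots) = c/a = 1/(0.716) = 1.396648, so |z| = sqrt(1.396648) = 1.1818 for both roots.
Moduli of all roots: 1.1818, 1.1818.
All moduli strictly greater than 1? Yes.
Verdict: Invertible.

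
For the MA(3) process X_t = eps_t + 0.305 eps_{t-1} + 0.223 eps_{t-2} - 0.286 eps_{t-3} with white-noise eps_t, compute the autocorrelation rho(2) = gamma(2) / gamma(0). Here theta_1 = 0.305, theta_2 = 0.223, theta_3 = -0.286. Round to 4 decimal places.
\rho(2) = 0.1109

For an MA(q) process with theta_0 = 1, the autocovariance is
  gamma(k) = sigma^2 * sum_{i=0..q-k} theta_i * theta_{i+k},
and rho(k) = gamma(k) / gamma(0). Sigma^2 cancels.
  numerator   = (1)*(0.223) + (0.305)*(-0.286) = 0.13577.
  denominator = (1)^2 + (0.305)^2 + (0.223)^2 + (-0.286)^2 = 1.22455.
  rho(2) = 0.13577 / 1.22455 = 0.1109.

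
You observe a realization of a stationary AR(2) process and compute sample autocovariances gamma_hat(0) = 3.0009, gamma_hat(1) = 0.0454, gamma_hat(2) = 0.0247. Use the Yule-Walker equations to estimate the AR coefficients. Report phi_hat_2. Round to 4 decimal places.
\hat\phi_{2} = 0.0080

The Yule-Walker equations for an AR(p) process read, in matrix form,
  Gamma_p phi = r_p,   with   (Gamma_p)_{ij} = gamma(|i - j|),
                       (r_p)_i = gamma(i),   i,j = 1..p.
Substitute the sample gammas (Toeplitz matrix and right-hand side of size 2):
  Gamma_p = [[3.0009, 0.0454], [0.0454, 3.0009]]
  r_p     = [0.0454, 0.0247]
Written out:
  3.0009 phi_1 + 0.0454 phi_2 = 0.0454
  0.0454 phi_1 + 3.0009 phi_2 = 0.0247
Solve by Cramer's rule:
  det = gamma(0)^2 - gamma(1)^2 = (3.0009)^2 - (0.0454)^2 = 9.00540081 - 0.00206116 = 9.00333965
  phi_hat_1 = [gamma(1) gamma(0) - gamma(1) gamma(2)] / det = [(0.0454)(3.0009) - (0.0454)(0.0247)] / 9.00333965 = 0.13511948 / 9.00333965 = 0.015
  phi_hat_2 = [gamma(0) gamma(2) - gamma(1)^2] / det = [(3.0009)(0.0247) - (0.0454)^2] / 9.00333965 = 0.07206107 / 9.00333965 = 0.008
So phi_hat = [0.0150, 0.0080].
Therefore phi_hat_2 = 0.0080.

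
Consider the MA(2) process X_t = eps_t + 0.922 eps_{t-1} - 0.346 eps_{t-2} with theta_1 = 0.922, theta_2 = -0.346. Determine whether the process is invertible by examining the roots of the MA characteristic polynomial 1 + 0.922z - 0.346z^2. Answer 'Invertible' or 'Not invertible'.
\text{Not invertible}

The MA(q) characteristic polynomial is P(z) = 1 + 0.922z - 0.346z^2.
Invertibility requires all roots to lie outside the unit circle, i.e. |z| > 1 for every root.
Set 1 + (0.922) z + (-0.346) z^2 = 0, i.e. a z^2 + b z + c = 0 with a = -0.346, b = 0.922, c = 1.
Discriminant D = b^2 - 4ac = (0.922)^2 - 4*(-0.346)*1 = 0.850084 - (-1.384) = 2.234084.
D >= 0, so the roots are real: z = (-b +/- sqrt(D)) / (2a) = (-0.922 +/- 1.494685) / (-0.692).
  z_1 = (-0.922 + 1.494685) / (-0.692) = -0.8276,   |z_1| = 0.8276.
  z_2 = (-0.922 - 1.494685) / (-0.692) = 3.4923,   |z_2| = 3.4923.
Moduli of all roots: 0.8276, 3.4923.
All moduli strictly greater than 1? No.
Verdict: Not invertible.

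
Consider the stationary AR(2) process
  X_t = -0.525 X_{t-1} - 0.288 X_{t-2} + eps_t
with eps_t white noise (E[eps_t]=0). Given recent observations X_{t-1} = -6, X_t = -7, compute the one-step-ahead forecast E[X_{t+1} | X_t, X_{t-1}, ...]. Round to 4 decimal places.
E[X_{t+1} \mid \mathcal F_t] = 5.4030

For an AR(p) model X_t = c + sum_i phi_i X_{t-i} + eps_t, the
one-step-ahead conditional mean is
  E[X_{t+1} | X_t, ...] = c + sum_i phi_i X_{t+1-i}.
Substitute known values:
  E[X_{t+1} | ...] = (-0.525) * (-7) + (-0.288) * (-6)
                   = 5.4030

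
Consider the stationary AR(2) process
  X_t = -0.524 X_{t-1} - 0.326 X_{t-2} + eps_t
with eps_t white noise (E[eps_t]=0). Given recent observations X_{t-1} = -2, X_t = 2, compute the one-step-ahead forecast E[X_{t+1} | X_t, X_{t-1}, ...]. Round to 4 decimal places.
E[X_{t+1} \mid \mathcal F_t] = -0.3960

For an AR(p) model X_t = c + sum_i phi_i X_{t-i} + eps_t, the
one-step-ahead conditional mean is
  E[X_{t+1} | X_t, ...] = c + sum_i phi_i X_{t+1-i}.
Substitute known values:
  E[X_{t+1} | ...] = (-0.524) * (2) + (-0.326) * (-2)
                   = -0.3960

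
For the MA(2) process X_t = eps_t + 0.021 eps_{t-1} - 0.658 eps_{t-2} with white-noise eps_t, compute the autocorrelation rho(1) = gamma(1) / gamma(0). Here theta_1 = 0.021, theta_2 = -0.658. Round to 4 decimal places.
\rho(1) = 0.0050

For an MA(q) process with theta_0 = 1, the autocovariance is
  gamma(k) = sigma^2 * sum_{i=0..q-k} theta_i * theta_{i+k},
and rho(k) = gamma(k) / gamma(0). Sigma^2 cancels.
  numerator   = (1)*(0.021) + (0.021)*(-0.658) = 0.007182.
  denominator = (1)^2 + (0.021)^2 + (-0.658)^2 = 1.433405.
  rho(1) = 0.007182 / 1.433405 = 0.0050.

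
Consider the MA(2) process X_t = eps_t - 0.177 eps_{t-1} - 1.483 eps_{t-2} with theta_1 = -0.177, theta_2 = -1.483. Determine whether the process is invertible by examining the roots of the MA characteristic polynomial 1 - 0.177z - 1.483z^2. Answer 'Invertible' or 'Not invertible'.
\text{Not invertible}

The MA(q) characteristic polynomial is P(z) = 1 - 0.177z - 1.483z^2.
Invertibility requires all roots to lie outside the unit circle, i.e. |z| > 1 for every root.
Set 1 + (-0.177) z + (-1.483) z^2 = 0, i.e. a z^2 + b z + c = 0 with a = -1.483, b = -0.177, c = 1.
Discriminant D = b^2 - 4ac = (-0.177)^2 - 4*(-1.483)*1 = 0.031329 - (-5.932) = 5.963329.
D >= 0, so the roots are real: z = (-b +/- sqrt(D)) / (2a) = (0.177 +/- 2.441993) / (-2.966).
  z_1 = (0.177 + 2.441993) / (-2.966) = -0.883,   |z_1| = 0.883.
  z_2 = (0.177 - 2.441993) / (-2.966) = 0.7637,   |z_2| = 0.7637.
Moduli of all roots: 0.8830, 0.7637.
All moduli strictly greater than 1? No.
Verdict: Not invertible.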